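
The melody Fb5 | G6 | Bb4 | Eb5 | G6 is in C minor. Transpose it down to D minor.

Gb4 A5 C4 F4 A5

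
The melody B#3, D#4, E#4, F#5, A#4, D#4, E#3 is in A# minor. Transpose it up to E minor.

A# minor to E minor up is a diminished fifth, so every note moves up by that interval.
B#3 becomes F#4
D#4 becomes A4
E#4 becomes B4
F#5 becomes C6
A#4 becomes E5
D#4 becomes A4
E#3 becomes B3

F#4 A4 B4 C6 E5 A4 B3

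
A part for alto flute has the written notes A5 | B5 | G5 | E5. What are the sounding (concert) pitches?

E5 F#5 D5 B4

The alto flute sounds a perfect fourth below written, so transpose each written note down a perfect fourth.
A5 to E5
B5 to F#5
G5 to D5
E5 to B4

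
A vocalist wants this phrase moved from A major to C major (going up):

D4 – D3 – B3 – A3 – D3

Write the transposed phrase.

F4 F3 D4 C4 F3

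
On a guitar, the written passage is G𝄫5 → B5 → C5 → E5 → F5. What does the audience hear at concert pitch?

Gbb4 B4 C4 E4 F4

The guitar sounds a perfect octave below written, so transpose each written note down a perfect octave.
Gbb5 becomes Gbb4
B5 becomes B4
C5 becomes C4
E5 becomes E4
F5 becomes F4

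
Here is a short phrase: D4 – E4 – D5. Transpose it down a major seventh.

Eb3 F3 Eb4

D4 to Eb3
E4 to F3
D5 to Eb4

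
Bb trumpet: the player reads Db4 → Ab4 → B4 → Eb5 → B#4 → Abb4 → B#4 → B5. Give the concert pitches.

The Bb trumpet sounds a major second below written, so transpose each written note down a major second.
Db4 -> Cb4
Ab4 -> Gb4
B4 -> A4
Eb5 -> Db5
B#4 -> A#4
Abb4 -> Gbb4
B#4 -> A#4
B5 -> A5

Cb4 Gb4 A4 Db5 A#4 Gbb4 A#4 A5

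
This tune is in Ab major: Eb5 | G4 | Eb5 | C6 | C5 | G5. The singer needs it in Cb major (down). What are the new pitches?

Gb4 Bb3 Gb4 Eb5 Eb4 Bb4

Ab major to Cb major down is a major sixth, so every note moves down by that interval.
Eb5 becomes Gb4
G4 becomes Bb3
Eb5 becomes Gb4
C6 becomes Eb5
C5 becomes Eb4
G5 becomes Bb4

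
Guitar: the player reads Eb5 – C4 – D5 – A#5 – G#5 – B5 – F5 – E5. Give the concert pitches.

The guitar sounds a perfect octave below written, so transpose each written note down a perfect octave.
Eb5 gives Eb4
C4 gives C3
D5 gives D4
A#5 gives A#4
G#5 gives G#4
B5 gives B4
F5 gives F4
E5 gives E4

Eb4 C3 D4 A#4 G#4 B4 F4 E4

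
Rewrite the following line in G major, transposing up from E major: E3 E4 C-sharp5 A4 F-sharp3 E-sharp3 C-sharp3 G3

From E up to G is a minor third; apply that to each pitch.
E3 to G3
E4 to G4
C#5 to E5
A4 to C5
F#3 to A3
E#3 to G#3
C#3 to E3
G3 to Bb3

G3 G4 E5 C5 A3 G#3 E3 Bb3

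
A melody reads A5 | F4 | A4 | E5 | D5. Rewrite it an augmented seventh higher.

G##6 E#5 G##5 D##6 C##6

A5 -> G##6
F4 -> E#5
A4 -> G##5
E5 -> D##6
D5 -> C##6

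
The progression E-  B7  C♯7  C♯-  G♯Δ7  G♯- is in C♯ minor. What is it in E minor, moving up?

C♯ minor up to E minor is a minor third; each chord root moves by that interval while the quality stays the same.
E-: root E up a minor third → G, giving G-.
B7: root B up a minor third → D, giving D7.
C♯7: root C♯ up a minor third → E, giving E7.
C♯-: root C♯ up a minor third → E, giving E-.
G♯Δ7: root G♯ up a minor third → B, giving BΔ7.
G♯-: root G♯ up a minor third → B, giving B-.

G- D7 E7 E- BΔ7 B-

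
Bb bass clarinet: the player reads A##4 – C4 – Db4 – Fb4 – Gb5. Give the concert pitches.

G##3 Bb2 Cb3 Ebb3 Fb4

Written C4 on the Bb bass clarinet sounds as Bb2, a major ninth lower; apply that shift to every note.
A##4 → G##3
C4 → Bb2
Db4 → Cb3
Fb4 → Ebb3
Gb5 → Fb4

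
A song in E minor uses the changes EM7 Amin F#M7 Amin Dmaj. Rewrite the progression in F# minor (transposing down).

F#M7 Bmin G#M7 Bmin Emaj

E minor down to F# minor is a minor seventh; each chord root moves by that interval while the quality stays the same.
EM7: root E down a minor seventh → F#, giving F#M7.
Amin: root A down a minor seventh → B, giving Bmin.
F#M7: root F# down a minor seventh → G#, giving G#M7.
Amin: root A down a minor seventh → B, giving Bmin.
Dmaj: root D down a minor seventh → E, giving Emaj.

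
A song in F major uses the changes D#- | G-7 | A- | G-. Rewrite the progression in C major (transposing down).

A#- D-7 E- D-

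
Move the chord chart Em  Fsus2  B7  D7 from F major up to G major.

F major up to G major is a major second; each chord root moves by that interval while the quality stays the same.
Em: root E up a major second → F#, giving F#m.
Fsus2: root F up a major second → G, giving Gsus2.
B7: root B up a major second → C#, giving C#7.
D7: root D up a major second → E, giving E7.

F#m Gsus2 C#7 E7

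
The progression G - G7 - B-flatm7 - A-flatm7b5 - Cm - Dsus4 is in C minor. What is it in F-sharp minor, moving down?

C# C#7 Em7 Dm7b5 F#m G#sus4

C minor down to F-sharp minor is a diminished fifth; each chord root moves by that interval while the quality stays the same.
G: root G down a diminished fifth → C#, giving C#.
G7: root G down a diminished fifth → C#, giving C#7.
B-flatm7: root B-flat down a diminished fifth → E, giving Em7.
A-flatm7b5: root A-flat down a diminished fifth → D, giving Dm7b5.
Cm: root C down a diminished fifth → F#, giving F#m.
Dsus4: root D down a diminished fifth → G#, giving G#sus4.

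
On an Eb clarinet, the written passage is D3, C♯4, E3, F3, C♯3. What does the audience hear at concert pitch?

Written C4 on the Eb clarinet sounds as Eb4, a minor third higher; apply that shift to every note.
D3 → F3
C#4 → E4
E3 → G3
F3 → Ab3
C#3 → E3

F3 E4 G3 Ab3 E3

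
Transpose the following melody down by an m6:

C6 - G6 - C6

E5 B5 E5

C6 down a minor sixth is E5.
G6 down a minor sixth is B5.
A minor sixth down from C6 gives E5.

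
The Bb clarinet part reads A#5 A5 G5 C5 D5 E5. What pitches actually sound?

G#5 G5 F5 Bb4 C5 D5

The Bb clarinet sounds a major second below written, so transpose each written note down a major second.
A#5 to G#5
A5 to G5
G5 to F5
C5 to Bb4
D5 to C5
E5 to D5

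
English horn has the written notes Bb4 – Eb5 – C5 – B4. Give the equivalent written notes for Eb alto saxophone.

C5 F5 D5 C#5

First find concert pitch: the English horn sounds a perfect fifth below written, so Bb4 Eb5 C5 B4 sounds Eb4 Ab4 F4 E4.
Then write for Eb alto saxophone: it sounds a major sixth below written, so the part must be a major sixth above concert.
Eb4 → C5
Ab4 → F5
F4 → D5
E4 → C#5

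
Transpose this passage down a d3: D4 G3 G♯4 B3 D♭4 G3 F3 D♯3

B#3 E#3 E##4 G##3 B3 E#3 D#3 B##2

D4 → B#3
G3 → E#3
G#4 → E##4
B3 → G##3
Db4 → B3
G3 → E#3
F3 → D#3
D#3 → B##2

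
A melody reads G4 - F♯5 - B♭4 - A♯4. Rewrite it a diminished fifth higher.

Db5 C6 Fb5 E5

A diminished fifth up from G4 gives Db5.
F#5: a fifth up reaches C, and 6 semitones makes it C6.
Bb4 up a diminished fifth is Fb5.
A#4: a fifth up reaches E, and 6 semitones makes it E5.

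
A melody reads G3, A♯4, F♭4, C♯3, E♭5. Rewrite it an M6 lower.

A major sixth down from G3 gives Bb2.
A major sixth down from A#4 gives C#4.
Fb4 down a major sixth is Abb3.
A major sixth down from C#3 gives E2.
A major sixth down from Eb5 gives Gb4.

Bb2 C#4 Abb3 E2 Gb4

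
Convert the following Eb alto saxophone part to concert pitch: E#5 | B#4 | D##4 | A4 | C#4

G#4 D#4 F##3 C4 E3

The Eb alto saxophone sounds a major sixth below written, so transpose each written note down a major sixth.
E#5 → G#4
B#4 → D#4
D##4 → F##3
A4 → C4
C#4 → E3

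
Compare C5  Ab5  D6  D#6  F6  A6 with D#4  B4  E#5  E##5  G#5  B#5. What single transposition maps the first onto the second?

down a diminished seventh

From C5 to D#4 is 7 letter names — a seventh of some quality.
D#4 to C5 is 9 semitones, which makes it a diminished seventh; the second version is lower, so the direction is down.
Checking another pair — A6 → B#5 — gives the same interval.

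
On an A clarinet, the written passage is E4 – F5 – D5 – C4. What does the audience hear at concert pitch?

C#4 D5 B4 A3

The A clarinet sounds a minor third below written, so transpose each written note down a minor third.
E4 → C#4
F5 → D5
D5 → B4
C4 → A3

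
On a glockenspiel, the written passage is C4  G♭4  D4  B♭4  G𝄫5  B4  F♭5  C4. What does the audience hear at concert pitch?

C6 Gb6 D6 Bb6 Gbb7 B6 Fb7 C6

Written C4 on the glockenspiel sounds as C6, a perfect fifteenth higher; apply that shift to every note.
C4 gives C6
Gb4 gives Gb6
D4 gives D6
Bb4 gives Bb6
Gbb5 gives Gbb7
B4 gives B6
Fb5 gives Fb7
C4 gives C6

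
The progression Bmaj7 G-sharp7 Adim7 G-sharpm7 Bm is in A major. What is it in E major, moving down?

A major down to E major is a perfect fourth; each chord root moves by that interval while the quality stays the same.
Bmaj7: root B down a perfect fourth → F#, giving F#maj7.
G-sharp7: root G-sharp down a perfect fourth → D#, giving D#7.
Adim7: root A down a perfect fourth → E, giving Edim7.
G-sharpm7: root G-sharp down a perfect fourth → D#, giving D#m7.
Bm: root B down a perfect fourth → F#, giving F#m.

F#maj7 D#7 Edim7 D#m7 F#m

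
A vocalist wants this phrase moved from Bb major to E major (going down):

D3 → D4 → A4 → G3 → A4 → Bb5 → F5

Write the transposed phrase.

From Bb down to E is a diminished fifth; apply that to each pitch.
D3 -> G#2
D4 -> G#3
A4 -> D#4
G3 -> C#3
A4 -> D#4
Bb5 -> E5
F5 -> B4

G#2 G#3 D#4 C#3 D#4 E5 B4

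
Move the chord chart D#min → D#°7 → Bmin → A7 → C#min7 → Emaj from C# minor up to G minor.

Amin A°7 Fmin Eb7 Gmin7 Bbmaj

C# minor up to G minor is a diminished fifth; each chord root moves by that interval while the quality stays the same.
D#min: root D# up a diminished fifth → A, giving Amin.
D#°7: root D# up a diminished fifth → A, giving A°7.
Bmin: root B up a diminished fifth → F, giving Fmin.
A7: root A up a diminished fifth → Eb, giving Eb7.
C#min7: root C# up a diminished fifth → G, giving Gmin7.
Emaj: root E up a diminished fifth → Bb, giving Bbmaj.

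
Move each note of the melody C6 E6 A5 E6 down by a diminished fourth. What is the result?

C6: a fourth down reaches G, and 4 semitones makes it G#5.
E6: a fourth down reaches B, and 4 semitones makes it B#5.
A5 down a diminished fourth is E#5.
A diminished fourth down from E6 gives B#5.

G#5 B#5 E#5 B#5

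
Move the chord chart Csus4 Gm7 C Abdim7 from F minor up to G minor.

Dsus4 Am7 D Bbdim7

F minor up to G minor is a major second; each chord root moves by that interval while the quality stays the same.
Csus4: root C up a major second → D, giving Dsus4.
Gm7: root G up a major second → A, giving Am7.
C: root C up a major second → D, giving D.
Abdim7: root Ab up a major second → Bb, giving Bbdim7.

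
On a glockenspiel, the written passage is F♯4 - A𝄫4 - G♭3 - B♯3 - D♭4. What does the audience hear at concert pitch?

F#6 Abb6 Gb5 B#5 Db6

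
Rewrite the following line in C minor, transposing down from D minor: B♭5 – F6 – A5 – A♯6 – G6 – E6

Ab5 Eb6 G5 G#6 F6 D6

From D down to C is a major second; apply that to each pitch.
Bb5 becomes Ab5
F6 becomes Eb6
A5 becomes G5
A#6 becomes G#6
G6 becomes F6
E6 becomes D6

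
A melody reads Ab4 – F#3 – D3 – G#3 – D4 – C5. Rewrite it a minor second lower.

G4 E#3 C#3 F##3 C#4 B4

Ab4 down a minor second is G4.
F#3 down a minor second is E#3.
A minor second down from D3 gives C#3.
A minor second down from G#3 gives F##3.
A minor second down from D4 gives C#4.
C5: a second down reaches B, and 1 semitone makes it B4.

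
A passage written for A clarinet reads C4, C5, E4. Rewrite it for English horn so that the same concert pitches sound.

E4 E5 G#4

First find concert pitch: the A clarinet sounds a minor third below written, so C4 C5 E4 sounds A3 A4 C#4.
Then write for English horn: it sounds a perfect fifth below written, so the part must be a perfect fifth above concert.
A3 → E4
A4 → E5
C#4 → G#4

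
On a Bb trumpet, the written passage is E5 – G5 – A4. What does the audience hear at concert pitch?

The Bb trumpet sounds a major second below written, so transpose each written note down a major second.
E5 gives D5
G5 gives F5
A4 gives G4

D5 F5 G4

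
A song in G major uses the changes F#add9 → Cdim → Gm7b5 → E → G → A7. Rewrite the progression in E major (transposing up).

G major up to E major is a major sixth; each chord root moves by that interval while the quality stays the same.
F#add9: root F# up a major sixth → D#, giving D#add9.
Cdim: root C up a major sixth → A, giving Adim.
Gm7b5: root G up a major sixth → E, giving Em7b5.
E: root E up a major sixth → C#, giving C#.
G: root G up a major sixth → E, giving E.
A7: root A up a major sixth → F#, giving F#7.

D#add9 Adim Em7b5 C# E F#7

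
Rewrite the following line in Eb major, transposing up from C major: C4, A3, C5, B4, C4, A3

Eb4 C4 Eb5 D5 Eb4 C4

From C up to Eb is a minor third; apply that to each pitch.
C4 → Eb4
A3 → C4
C5 → Eb5
B4 → D5
C4 → Eb4
A3 → C4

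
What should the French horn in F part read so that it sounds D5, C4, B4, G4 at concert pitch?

The French horn in F sounds a perfect fifth below written, so the written part must be a perfect fifth above concert — transpose each note up.
D5 to A5
C4 to G4
B4 to F#5
G4 to D5

A5 G4 F#5 D5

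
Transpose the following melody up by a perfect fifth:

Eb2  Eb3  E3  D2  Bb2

A perfect fifth up from Eb2 gives Bb2.
Eb3 up a perfect fifth is Bb3.
E3 up a perfect fifth is B3.
D2: a fifth up reaches A, and 7 semitones makes it A2.
A perfect fifth up from Bb2 gives F3.

Bb2 Bb3 B3 A2 F3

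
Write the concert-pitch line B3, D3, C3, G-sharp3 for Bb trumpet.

The Bb trumpet sounds a major second below written, so the written part must be a major second above concert — transpose each note up.
B3 gives C#4
D3 gives E3
C3 gives D3
G#3 gives A#3

C#4 E3 D3 A#3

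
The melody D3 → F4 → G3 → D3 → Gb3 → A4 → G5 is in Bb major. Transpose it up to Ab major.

From Bb up to Ab is a minor seventh; apply that to each pitch.
D3 -> C4
F4 -> Eb5
G3 -> F4
D3 -> C4
Gb3 -> Fb4
A4 -> G5
G5 -> F6

C4 Eb5 F4 C4 Fb4 G5 F6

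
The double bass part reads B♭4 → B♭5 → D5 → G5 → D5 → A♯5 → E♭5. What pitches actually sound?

Bb3 Bb4 D4 G4 D4 A#4 Eb4

Written C4 on the double bass sounds as C3, a perfect octave lower; apply that shift to every note.
Bb4 -> Bb3
Bb5 -> Bb4
D5 -> D4
G5 -> G4
D5 -> D4
A#5 -> A#4
Eb5 -> Eb4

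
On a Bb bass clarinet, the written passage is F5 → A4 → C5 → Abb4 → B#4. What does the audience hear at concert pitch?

Eb4 G3 Bb3 Gbb3 A#3

The Bb bass clarinet sounds a major ninth below written, so transpose each written note down a major ninth.
F5 -> Eb4
A4 -> G3
C5 -> Bb3
Abb4 -> Gbb3
B#4 -> A#3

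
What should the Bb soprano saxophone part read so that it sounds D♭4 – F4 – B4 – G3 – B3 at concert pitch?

Eb4 G4 C#5 A3 C#4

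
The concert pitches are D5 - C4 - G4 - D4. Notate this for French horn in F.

Written C4 sounds as F3 on the French horn in F, so concert pitches are written a perfect fifth up.
D5 → A5
C4 → G4
G4 → D5
D4 → A4

A5 G4 D5 A4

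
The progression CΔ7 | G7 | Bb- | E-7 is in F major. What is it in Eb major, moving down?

F major down to Eb major is a major second; each chord root moves by that interval while the quality stays the same.
CΔ7: root C down a major second → Bb, giving BbΔ7.
G7: root G down a major second → F, giving F7.
Bb-: root Bb down a major second → Ab, giving Ab-.
E-7: root E down a major second → D, giving D-7.

BbΔ7 F7 Ab- D-7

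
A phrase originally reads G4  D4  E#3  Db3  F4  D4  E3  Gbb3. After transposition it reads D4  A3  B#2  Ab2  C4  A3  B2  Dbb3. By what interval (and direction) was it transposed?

down a perfect fourth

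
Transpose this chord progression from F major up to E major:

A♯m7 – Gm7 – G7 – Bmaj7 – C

G##m7 F#m7 F#7 A#maj7 B

F major up to E major is a major seventh; each chord root moves by that interval while the quality stays the same.
A♯m7: root A♯ up a major seventh → G##, giving G##m7.
Gm7: root G up a major seventh → F#, giving F#m7.
G7: root G up a major seventh → F#, giving F#7.
Bmaj7: root B up a major seventh → A#, giving A#maj7.
C: root C up a major seventh → B, giving B.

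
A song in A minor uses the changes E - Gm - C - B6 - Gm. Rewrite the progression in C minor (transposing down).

G Bbm Eb D6 Bbm

A minor down to C minor is a major sixth; each chord root moves by that interval while the quality stays the same.
E: root E down a major sixth → G, giving G.
Gm: root G down a major sixth → Bb, giving Bbm.
C: root C down a major sixth → Eb, giving Eb.
B6: root B down a major sixth → D, giving D6.
Gm: root G down a major sixth → Bb, giving Bbm.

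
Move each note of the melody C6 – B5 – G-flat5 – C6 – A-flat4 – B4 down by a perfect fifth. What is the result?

F5 E5 Cb5 F5 Db4 E4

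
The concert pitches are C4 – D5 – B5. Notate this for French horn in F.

G4 A5 F#6

Written C4 sounds as F3 on the French horn in F, so concert pitches are written a perfect fifth up.
C4 → G4
D5 → A5
B5 → F#6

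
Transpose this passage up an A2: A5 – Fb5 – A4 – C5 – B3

B#5 G5 B#4 D#5 C##4

An augmented second up from A5 gives B#5.
Fb5: a second up reaches G, and 3 semitones makes it G5.
A4 up an augmented second is B#4.
C5 up an augmented second is D#5.
B3 up an augmented second is C##4.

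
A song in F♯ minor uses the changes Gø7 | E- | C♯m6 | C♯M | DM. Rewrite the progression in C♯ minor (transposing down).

Dø7 B- G#m6 G#M AM

F♯ minor down to C♯ minor is a perfect fourth; each chord root moves by that interval while the quality stays the same.
Gø7: root G down a perfect fourth → D, giving Dø7.
E-: root E down a perfect fourth → B, giving B-.
C♯m6: root C♯ down a perfect fourth → G#, giving G#m6.
C♯M: root C♯ down a perfect fourth → G#, giving G#M.
DM: root D down a perfect fourth → A, giving AM.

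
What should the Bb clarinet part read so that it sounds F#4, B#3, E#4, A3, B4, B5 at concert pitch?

G#4 C##4 F##4 B3 C#5 C#6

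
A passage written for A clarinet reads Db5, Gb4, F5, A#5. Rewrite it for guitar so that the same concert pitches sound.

First find concert pitch: the A clarinet sounds a minor third below written, so Db5 Gb4 F5 A#5 sounds Bb4 Eb4 D5 F##5.
Then write for guitar: it sounds a perfect octave below written, so the part must be a perfect octave above concert.
Bb4 → Bb5
Eb4 → Eb5
D5 → D6
F##5 → F##6

Bb5 Eb5 D6 F##6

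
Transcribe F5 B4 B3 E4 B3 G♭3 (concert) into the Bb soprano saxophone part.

G5 C#5 C#4 F#4 C#4 Ab3

The Bb soprano saxophone sounds a major second below written, so the written part must be a major second above concert — transpose each note up.
F5 becomes G5
B4 becomes C#5
B3 becomes C#4
E4 becomes F#4
B3 becomes C#4
Gb3 becomes Ab3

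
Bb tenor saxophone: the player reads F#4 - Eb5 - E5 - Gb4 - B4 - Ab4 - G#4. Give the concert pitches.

E3 Db4 D4 Fb3 A3 Gb3 F#3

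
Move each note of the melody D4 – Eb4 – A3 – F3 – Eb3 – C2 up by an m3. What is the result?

F4 Gb4 C4 Ab3 Gb3 Eb2

D4: a third up reaches F, and 3 semitones makes it F4.
A minor third up from Eb4 gives Gb4.
A3: a third up reaches C, and 3 semitones makes it C4.
A minor third up from F3 gives Ab3.
Eb3 up a minor third is Gb3.
A minor third up from C2 gives Eb2.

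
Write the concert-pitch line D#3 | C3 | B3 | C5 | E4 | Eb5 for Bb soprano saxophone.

E#3 D3 C#4 D5 F#4 F5

The Bb soprano saxophone sounds a major second below written, so the written part must be a major second above concert — transpose each note up.
D#3 becomes E#3
C3 becomes D3
B3 becomes C#4
C5 becomes D5
E4 becomes F#4
Eb5 becomes F5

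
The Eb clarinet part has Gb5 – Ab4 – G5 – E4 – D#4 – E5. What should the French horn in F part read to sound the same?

First find concert pitch: the Eb clarinet sounds a minor third above written, so Gb5 Ab4 G5 E4 D#4 E5 sounds Bbb5 Cb5 Bb5 G4 F#4 G5.
Then write for French horn in F: it sounds a perfect fifth below written, so the part must be a perfect fifth above concert.
Bbb5 → Fb6
Cb5 → Gb5
Bb5 → F6
G4 → D5
F#4 → C#5
G5 → D6

Fb6 Gb5 F6 D5 C#5 D6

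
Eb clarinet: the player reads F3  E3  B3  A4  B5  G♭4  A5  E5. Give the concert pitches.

Written C4 on the Eb clarinet sounds as Eb4, a minor third higher; apply that shift to every note.
F3 -> Ab3
E3 -> G3
B3 -> D4
A4 -> C5
B5 -> D6
Gb4 -> Bbb4
A5 -> C6
E5 -> G5

Ab3 G3 D4 C5 D6 Bbb4 C6 G5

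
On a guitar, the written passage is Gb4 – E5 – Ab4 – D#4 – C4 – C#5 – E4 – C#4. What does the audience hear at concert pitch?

Gb3 E4 Ab3 D#3 C3 C#4 E3 C#3

The guitar sounds a perfect octave below written, so transpose each written note down a perfect octave.
Gb4 → Gb3
E5 → E4
Ab4 → Ab3
D#4 → D#3
C4 → C3
C#5 → C#4
E4 → E3
C#4 → C#3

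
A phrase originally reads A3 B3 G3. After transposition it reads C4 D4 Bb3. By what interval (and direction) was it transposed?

up a minor third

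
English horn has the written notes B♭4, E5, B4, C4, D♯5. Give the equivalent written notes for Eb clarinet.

First find concert pitch: the English horn sounds a perfect fifth below written, so B♭4 E5 B4 C4 D♯5 sounds Eb4 A4 E4 F3 G#4.
Then write for Eb clarinet: it sounds a minor third above written, so the part must be a minor third below concert.
Eb4 → C4
A4 → F#4
E4 → C#4
F3 → D3
G#4 → E#4

C4 F#4 C#4 D3 E#4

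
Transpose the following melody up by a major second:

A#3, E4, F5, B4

B#3 F#4 G5 C#5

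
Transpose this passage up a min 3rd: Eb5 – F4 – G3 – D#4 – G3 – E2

Gb5 Ab4 Bb3 F#4 Bb3 G2

Eb5 gives Gb5
F4 gives Ab4
G3 gives Bb3
D#4 gives F#4
G3 gives Bb3
E2 gives G2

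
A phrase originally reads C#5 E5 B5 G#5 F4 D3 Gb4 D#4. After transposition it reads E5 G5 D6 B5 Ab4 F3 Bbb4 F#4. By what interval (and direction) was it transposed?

Take the first pair: C#5 → E5. C to E spans 3 letter names, so the interval is some kind of third.
C#5 to E5 is 3 semitones, which makes it a minor third; the second version is higher, so the direction is up.
Checking another pair — D#4 → F#4 — gives the same interval.

up a minor third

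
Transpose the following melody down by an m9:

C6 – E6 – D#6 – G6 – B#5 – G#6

B4 D#5 C##5 F#5 A##4 F##5

C6 -> B4
E6 -> D#5
D#6 -> C##5
G6 -> F#5
B#5 -> A##4
G#6 -> F##5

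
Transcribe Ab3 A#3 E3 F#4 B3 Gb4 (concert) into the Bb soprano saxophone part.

Bb3 B#3 F#3 G#4 C#4 Ab4

The Bb soprano saxophone sounds a major second below written, so the written part must be a major second above concert — transpose each note up.
Ab3 -> Bb3
A#3 -> B#3
E3 -> F#3
F#4 -> G#4
B3 -> C#4
Gb4 -> Ab4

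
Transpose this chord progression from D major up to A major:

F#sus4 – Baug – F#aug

C#sus4 F#aug C#aug

D major up to A major is a perfect fifth; each chord root moves by that interval while the quality stays the same.
F#sus4: root F# up a perfect fifth → C#, giving C#sus4.
Baug: root B up a perfect fifth → F#, giving F#aug.
F#aug: root F# up a perfect fifth → C#, giving C#aug.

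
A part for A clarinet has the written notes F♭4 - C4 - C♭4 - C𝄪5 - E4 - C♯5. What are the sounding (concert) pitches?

Db4 A3 Ab3 A##4 C#4 A#4

The A clarinet sounds a minor third below written, so transpose each written note down a minor third.
Fb4 → Db4
C4 → A3
Cb4 → Ab3
C##5 → A##4
E4 → C#4
C#5 → A#4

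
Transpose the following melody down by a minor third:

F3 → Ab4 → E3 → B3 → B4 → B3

D3 F4 C#3 G#3 G#4 G#3

F3: a third down reaches D, and 3 semitones makes it D3.
Ab4 down a minor third is F4.
E3: a third down reaches C, and 3 semitones makes it C#3.
A minor third down from B3 gives G#3.
B4 down a minor third is G#4.
A minor third down from B3 gives G#3.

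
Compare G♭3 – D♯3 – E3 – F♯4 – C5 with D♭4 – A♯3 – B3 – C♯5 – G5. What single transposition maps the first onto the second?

up a perfect fifth

Take the first pair: Gb3 → Db4. G to D spans 5 letter names, so the interval is some kind of fifth.
Gb3 to Db4 is 7 semitones, which makes it a perfect fifth; the second version is higher, so the direction is up.
Checking another pair — C5 → G5 — gives the same interval.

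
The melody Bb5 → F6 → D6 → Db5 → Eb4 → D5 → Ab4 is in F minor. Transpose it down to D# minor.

G#5 D#6 B#5 B4 C#4 B#4 F#4

F minor to D# minor down is a diminished third, so every note moves down by that interval.
Bb5 becomes G#5
F6 becomes D#6
D6 becomes B#5
Db5 becomes B4
Eb4 becomes C#4
D5 becomes B#4
Ab4 becomes F#4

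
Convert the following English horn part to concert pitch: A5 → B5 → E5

Written C4 on the English horn sounds as F3, a perfect fifth lower; apply that shift to every note.
A5 becomes D5
B5 becomes E5
E5 becomes A4

D5 E5 A4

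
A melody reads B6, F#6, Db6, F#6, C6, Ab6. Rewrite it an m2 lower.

A#6 E#6 C6 E#6 B5 G6

B6 to A#6
F#6 to E#6
Db6 to C6
F#6 to E#6
C6 to B5
Ab6 to G6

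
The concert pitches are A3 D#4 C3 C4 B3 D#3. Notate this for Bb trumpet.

Written C4 sounds as Bb3 on the Bb trumpet, so concert pitches are written a major second up.
A3 -> B3
D#4 -> E#4
C3 -> D3
C4 -> D4
B3 -> C#4
D#3 -> E#3

B3 E#4 D3 D4 C#4 E#3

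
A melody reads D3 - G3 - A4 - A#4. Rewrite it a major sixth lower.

A major sixth down from D3 gives F2.
G3: a sixth down reaches B, and 9 semitones makes it Bb2.
A4: a sixth down reaches C, and 9 semitones makes it C4.
A major sixth down from A#4 gives C#4.

F2 Bb2 C4 C#4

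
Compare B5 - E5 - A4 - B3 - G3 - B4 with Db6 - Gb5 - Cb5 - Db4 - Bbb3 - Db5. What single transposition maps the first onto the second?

From B5 to Db6 is 3 letter names — a third of some quality.
B5 to Db6 is 2 semitones, which makes it a diminished third; the second version is higher, so the direction is up.
Checking another pair — B4 → Db5 — gives the same interval.

up a diminished third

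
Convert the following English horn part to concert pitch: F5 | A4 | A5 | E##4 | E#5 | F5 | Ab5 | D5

Written C4 on the English horn sounds as F3, a perfect fifth lower; apply that shift to every note.
F5 gives Bb4
A4 gives D4
A5 gives D5
E##4 gives A##3
E#5 gives A#4
F5 gives Bb4
Ab5 gives Db5
D5 gives G4

Bb4 D4 D5 A##3 A#4 Bb4 Db5 G4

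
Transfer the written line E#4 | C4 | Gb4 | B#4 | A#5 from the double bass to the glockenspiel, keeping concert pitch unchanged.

First find concert pitch: the double bass sounds a perfect octave below written, so E#4 C4 Gb4 B#4 A#5 sounds E#3 C3 Gb3 B#3 A#4.
Then write for glockenspiel: it sounds a perfect fifteenth above written, so the part must be a perfect fifteenth below concert.
E#3 → E#1
C3 → C1
Gb3 → Gb1
B#3 → B#1
A#4 → A#2

E#1 C1 Gb1 B#1 A#2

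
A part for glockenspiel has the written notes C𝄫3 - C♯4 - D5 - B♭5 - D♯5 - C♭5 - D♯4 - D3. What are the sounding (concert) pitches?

The glockenspiel sounds a perfect fifteenth above written, so transpose each written note up a perfect fifteenth.
Cbb3 becomes Cbb5
C#4 becomes C#6
D5 becomes D7
Bb5 becomes Bb7
D#5 becomes D#7
Cb5 becomes Cb7
D#4 becomes D#6
D3 becomes D5

Cbb5 C#6 D7 Bb7 D#7 Cb7 D#6 D5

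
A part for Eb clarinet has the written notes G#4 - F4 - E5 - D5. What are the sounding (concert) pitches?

B4 Ab4 G5 F5

Written C4 on the Eb clarinet sounds as Eb4, a minor third higher; apply that shift to every note.
G#4 → B4
F4 → Ab4
E5 → G5
D5 → F5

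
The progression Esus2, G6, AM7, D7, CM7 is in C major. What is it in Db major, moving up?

Fsus2 Ab6 BbM7 Eb7 DbM7

C major up to Db major is a minor second; each chord root moves by that interval while the quality stays the same.
Esus2: root E up a minor second → F, giving Fsus2.
G6: root G up a minor second → Ab, giving Ab6.
AM7: root A up a minor second → Bb, giving BbM7.
D7: root D up a minor second → Eb, giving Eb7.
CM7: root C up a minor second → Db, giving DbM7.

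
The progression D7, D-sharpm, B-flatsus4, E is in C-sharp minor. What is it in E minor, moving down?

F7 F#m Dbsus4 G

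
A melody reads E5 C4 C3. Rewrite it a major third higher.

G#5 E4 E3

E5 up a major third is G#5.
A major third up from C4 gives E4.
C3 up a major third is E3.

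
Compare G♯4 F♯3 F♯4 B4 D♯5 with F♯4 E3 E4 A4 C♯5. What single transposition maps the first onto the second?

down a major second

Take the first pair: G#4 → F#4. G to F spans 2 letter names, so the interval is some kind of second.
F#4 to G#4 is 2 semitones, which makes it a major second; the second version is lower, so the direction is down.
Checking another pair — D#5 → C#5 — gives the same interval.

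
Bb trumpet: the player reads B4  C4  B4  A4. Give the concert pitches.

Written C4 on the Bb trumpet sounds as Bb3, a major second lower; apply that shift to every note.
B4 → A4
C4 → Bb3
B4 → A4
A4 → G4

A4 Bb3 A4 G4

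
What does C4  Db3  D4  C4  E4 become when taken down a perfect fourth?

G3 Ab2 A3 G3 B3

C4 → G3
Db3 → Ab2
D4 → A3
C4 → G3
E4 → B3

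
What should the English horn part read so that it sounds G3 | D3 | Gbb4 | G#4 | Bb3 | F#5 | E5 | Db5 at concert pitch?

D4 A3 Dbb5 D#5 F4 C#6 B5 Ab5

Written C4 sounds as F3 on the English horn, so concert pitches are written a perfect fifth up.
G3 → D4
D3 → A3
Gbb4 → Dbb5
G#4 → D#5
Bb3 → F4
F#5 → C#6
E5 → B5
Db5 → Ab5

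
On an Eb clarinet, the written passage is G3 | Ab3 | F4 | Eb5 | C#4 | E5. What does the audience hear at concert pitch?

Bb3 Cb4 Ab4 Gb5 E4 G5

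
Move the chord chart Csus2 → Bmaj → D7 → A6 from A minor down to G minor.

A minor down to G minor is a major second; each chord root moves by that interval while the quality stays the same.
Csus2: root C down a major second → Bb, giving Bbsus2.
Bmaj: root B down a major second → A, giving Amaj.
D7: root D down a major second → C, giving C7.
A6: root A down a major second → G, giving G6.

Bbsus2 Amaj C7 G6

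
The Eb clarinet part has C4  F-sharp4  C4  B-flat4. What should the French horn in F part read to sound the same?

First find concert pitch: the Eb clarinet sounds a minor third above written, so C4 F-sharp4 C4 B-flat4 sounds Eb4 A4 Eb4 Db5.
Then write for French horn in F: it sounds a perfect fifth below written, so the part must be a perfect fifth above concert.
Eb4 → Bb4
A4 → E5
Eb4 → Bb4
Db5 → Ab5

Bb4 E5 Bb4 Ab5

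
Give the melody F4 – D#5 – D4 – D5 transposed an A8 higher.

F#5 D##6 D#5 D#6

F4 up an augmented octave is F#5.
D#5: an octave up reaches D, and 13 semitones makes it D##6.
D4: an octave up reaches D, and 13 semitones makes it D#5.
D5: an octave up reaches D, and 13 semitones makes it D#6.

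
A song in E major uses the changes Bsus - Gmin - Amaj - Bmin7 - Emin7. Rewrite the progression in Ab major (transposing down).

Ebsus Cbmin Dbmaj Ebmin7 Abmin7

E major down to Ab major is an augmented fifth; each chord root moves by that interval while the quality stays the same.
Bsus: root B down an augmented fifth → Eb, giving Ebsus.
Gmin: root G down an augmented fifth → Cb, giving Cbmin.
Amaj: root A down an augmented fifth → Db, giving Dbmaj.
Bmin7: root B down an augmented fifth → Eb, giving Ebmin7.
Emin7: root E down an augmented fifth → Ab, giving Abmin7.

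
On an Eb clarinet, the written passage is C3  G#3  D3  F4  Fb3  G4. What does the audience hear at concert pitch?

Eb3 B3 F3 Ab4 Abb3 Bb4

The Eb clarinet sounds a minor third above written, so transpose each written note up a minor third.
C3 → Eb3
G#3 → B3
D3 → F3
F4 → Ab4
Fb3 → Abb3
G4 → Bb4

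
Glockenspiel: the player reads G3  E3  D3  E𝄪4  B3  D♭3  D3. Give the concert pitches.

G5 E5 D5 E##6 B5 Db5 D5

Written C4 on the glockenspiel sounds as C6, a perfect fifteenth higher; apply that shift to every note.
G3 to G5
E3 to E5
D3 to D5
E##4 to E##6
B3 to B5
Db3 to Db5
D3 to D5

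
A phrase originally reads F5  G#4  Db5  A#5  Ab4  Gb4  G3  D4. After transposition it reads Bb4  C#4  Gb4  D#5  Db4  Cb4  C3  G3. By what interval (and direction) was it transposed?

down a perfect fifth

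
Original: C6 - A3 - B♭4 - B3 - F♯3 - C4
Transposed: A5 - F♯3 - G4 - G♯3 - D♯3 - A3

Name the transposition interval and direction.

down a minor third

Take the first pair: C6 → A5. C to A spans 3 letter names, so the interval is some kind of third.
A5 to C6 is 3 semitones, which makes it a minor third; the second version is lower, so the direction is down.
Checking another pair — C4 → A3 — gives the same interval.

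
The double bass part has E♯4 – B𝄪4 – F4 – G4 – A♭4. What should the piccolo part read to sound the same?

E#2 B##2 F2 G2 Ab2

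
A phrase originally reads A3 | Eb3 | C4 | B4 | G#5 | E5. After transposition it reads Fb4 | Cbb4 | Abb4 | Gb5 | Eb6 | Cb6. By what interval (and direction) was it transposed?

up a diminished sixth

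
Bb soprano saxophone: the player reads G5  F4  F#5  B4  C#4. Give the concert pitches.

F5 Eb4 E5 A4 B3

Written C4 on the Bb soprano saxophone sounds as Bb3, a major second lower; apply that shift to every note.
G5 -> F5
F4 -> Eb4
F#5 -> E5
B4 -> A4
C#4 -> B3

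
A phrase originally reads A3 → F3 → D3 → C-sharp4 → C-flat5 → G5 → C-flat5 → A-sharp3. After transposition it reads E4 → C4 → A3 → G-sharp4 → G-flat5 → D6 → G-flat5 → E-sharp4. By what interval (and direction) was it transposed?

up a perfect fifth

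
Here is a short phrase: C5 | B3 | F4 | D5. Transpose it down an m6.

E4 D#3 A3 F#4

C5 gives E4
B3 gives D#3
F4 gives A3
D5 gives F#4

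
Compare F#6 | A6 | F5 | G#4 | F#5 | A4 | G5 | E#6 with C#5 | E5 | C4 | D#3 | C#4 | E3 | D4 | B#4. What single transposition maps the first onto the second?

down a perfect eleventh

Take the first pair: F#6 → C#5. F to C spans 11 letter names, so the interval is some kind of eleventh.
C#5 to F#6 is 17 semitones, which makes it a perfect eleventh; the second version is lower, so the direction is down.
Checking another pair — E#6 → B#4 — gives the same interval.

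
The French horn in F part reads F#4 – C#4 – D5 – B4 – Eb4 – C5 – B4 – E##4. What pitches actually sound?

The French horn in F sounds a perfect fifth below written, so transpose each written note down a perfect fifth.
F#4 gives B3
C#4 gives F#3
D5 gives G4
B4 gives E4
Eb4 gives Ab3
C5 gives F4
B4 gives E4
E##4 gives A##3

B3 F#3 G4 E4 Ab3 F4 E4 A##3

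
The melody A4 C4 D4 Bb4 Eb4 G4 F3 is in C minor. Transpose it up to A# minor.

F##5 A#4 B#4 G#5 C#5 E#5 D#4

From C up to A# is an augmented sixth; apply that to each pitch.
A4 -> F##5
C4 -> A#4
D4 -> B#4
Bb4 -> G#5
Eb4 -> C#5
G4 -> E#5
F3 -> D#4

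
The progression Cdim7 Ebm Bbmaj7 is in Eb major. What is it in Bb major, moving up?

Eb major up to Bb major is a perfect fifth; each chord root moves by that interval while the quality stays the same.
Cdim7: root C up a perfect fifth → G, giving Gdim7.
Ebm: root Eb up a perfect fifth → Bb, giving Bbm.
Bbmaj7: root Bb up a perfect fifth → F, giving Fmaj7.

Gdim7 Bbm Fmaj7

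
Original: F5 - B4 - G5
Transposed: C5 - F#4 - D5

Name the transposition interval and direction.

down a perfect fourth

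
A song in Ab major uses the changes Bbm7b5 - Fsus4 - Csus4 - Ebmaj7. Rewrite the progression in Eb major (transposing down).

Fm7b5 Csus4 Gsus4 Bbmaj7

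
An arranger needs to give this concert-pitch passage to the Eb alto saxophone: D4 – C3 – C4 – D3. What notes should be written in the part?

B4 A3 A4 B3

Written C4 sounds as Eb3 on the Eb alto saxophone, so concert pitches are written a major sixth up.
D4 → B4
C3 → A3
C4 → A4
D3 → B3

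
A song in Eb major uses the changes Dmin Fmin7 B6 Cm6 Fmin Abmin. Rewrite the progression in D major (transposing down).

C#min Emin7 A#6 Bm6 Emin Gmin

Eb major down to D major is a minor second; each chord root moves by that interval while the quality stays the same.
Dmin: root D down a minor second → C#, giving C#min.
Fmin7: root F down a minor second → E, giving Emin7.
B6: root B down a minor second → A#, giving A#6.
Cm6: root C down a minor second → B, giving Bm6.
Fmin: root F down a minor second → E, giving Emin.
Abmin: root Ab down a minor second → G, giving Gmin.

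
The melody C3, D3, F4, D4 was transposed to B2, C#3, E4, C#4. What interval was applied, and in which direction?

From C3 to B2 is 2 letter names — a second of some quality.
B2 to C3 is 1 semitone, which makes it a minor second; the second version is lower, so the direction is down.
Checking another pair — D4 → C#4 — gives the same interval.

down a minor second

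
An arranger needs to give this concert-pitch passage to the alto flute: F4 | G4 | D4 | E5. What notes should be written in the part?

The alto flute sounds a perfect fourth below written, so the written part must be a perfect fourth above concert — transpose each note up.
F4 becomes Bb4
G4 becomes C5
D4 becomes G4
E5 becomes A5

Bb4 C5 G4 A5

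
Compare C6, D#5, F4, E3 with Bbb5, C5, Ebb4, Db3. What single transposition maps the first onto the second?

Take the first pair: C6 → Bbb5. C to B spans 2 letter names, so the interval is some kind of second.
Bbb5 to C6 is 3 semitones, which makes it an augmented second; the second version is lower, so the direction is down.
Checking another pair — E3 → Db3 — gives the same interval.

down an augmented second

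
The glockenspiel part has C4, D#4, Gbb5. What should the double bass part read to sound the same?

C7 D#7 Gbb8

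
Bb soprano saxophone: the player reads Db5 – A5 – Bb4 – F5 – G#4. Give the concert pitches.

The Bb soprano saxophone sounds a major second below written, so transpose each written note down a major second.
Db5 to Cb5
A5 to G5
Bb4 to Ab4
F5 to Eb5
G#4 to F#4

Cb5 G5 Ab4 Eb5 F#4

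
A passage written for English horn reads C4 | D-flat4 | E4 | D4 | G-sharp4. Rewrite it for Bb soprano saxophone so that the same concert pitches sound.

G3 Ab3 B3 A3 D#4

First find concert pitch: the English horn sounds a perfect fifth below written, so C4 D-flat4 E4 D4 G-sharp4 sounds F3 Gb3 A3 G3 C#4.
Then write for Bb soprano saxophone: it sounds a major second below written, so the part must be a major second above concert.
F3 → G3
Gb3 → Ab3
A3 → B3
G3 → A3
C#4 → D#4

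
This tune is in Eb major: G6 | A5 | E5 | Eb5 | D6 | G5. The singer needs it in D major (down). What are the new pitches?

Eb major to D major down is a minor second, so every note moves down by that interval.
G6 → F#6
A5 → G#5
E5 → D#5
Eb5 → D5
D6 → C#6
G5 → F#5

F#6 G#5 D#5 D5 C#6 F#5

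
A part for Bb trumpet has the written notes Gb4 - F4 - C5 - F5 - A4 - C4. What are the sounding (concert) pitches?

Fb4 Eb4 Bb4 Eb5 G4 Bb3

Written C4 on the Bb trumpet sounds as Bb3, a major second lower; apply that shift to every note.
Gb4 → Fb4
F4 → Eb4
C5 → Bb4
F5 → Eb5
A4 → G4
C4 → Bb3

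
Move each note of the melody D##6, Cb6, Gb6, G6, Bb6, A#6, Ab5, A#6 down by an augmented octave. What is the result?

D#5 Cbb5 Gbb5 Gb5 Bbb5 A5 Abb4 A5

D##6 -> D#5
Cb6 -> Cbb5
Gb6 -> Gbb5
G6 -> Gb5
Bb6 -> Bbb5
A#6 -> A5
Ab5 -> Abb4
A#6 -> A5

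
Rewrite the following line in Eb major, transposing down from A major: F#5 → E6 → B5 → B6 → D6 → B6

C5 Bb5 F5 F6 Ab5 F6

From A down to Eb is an augmented fourth; apply that to each pitch.
F#5 becomes C5
E6 becomes Bb5
B5 becomes F5
B6 becomes F6
D6 becomes Ab5
B6 becomes F6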